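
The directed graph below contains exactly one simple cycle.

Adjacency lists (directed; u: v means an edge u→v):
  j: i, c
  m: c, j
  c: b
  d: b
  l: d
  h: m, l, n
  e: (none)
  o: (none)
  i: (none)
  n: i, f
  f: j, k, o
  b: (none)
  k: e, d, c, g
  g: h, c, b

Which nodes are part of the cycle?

f, g, h, k, n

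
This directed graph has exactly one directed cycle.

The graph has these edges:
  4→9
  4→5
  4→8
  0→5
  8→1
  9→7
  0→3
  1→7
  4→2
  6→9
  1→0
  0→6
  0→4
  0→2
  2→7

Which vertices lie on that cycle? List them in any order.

DFS with gray/black marking from 0:
0 gray
  5 gray
  5 black
  4 gray
    8 gray
      1 gray
        7 gray
        7 black
        1→0: 0 is gray → back edge
Back edge closes the cycle 0 → 4 → 8 → 1 → 0; its vertices are {0, 1, 4, 8}.

0, 1, 4, 8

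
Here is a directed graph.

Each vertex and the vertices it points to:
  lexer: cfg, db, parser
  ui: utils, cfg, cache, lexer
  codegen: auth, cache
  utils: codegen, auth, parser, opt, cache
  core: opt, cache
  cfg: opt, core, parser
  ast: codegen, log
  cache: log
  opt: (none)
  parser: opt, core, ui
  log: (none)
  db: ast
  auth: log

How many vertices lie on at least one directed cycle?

5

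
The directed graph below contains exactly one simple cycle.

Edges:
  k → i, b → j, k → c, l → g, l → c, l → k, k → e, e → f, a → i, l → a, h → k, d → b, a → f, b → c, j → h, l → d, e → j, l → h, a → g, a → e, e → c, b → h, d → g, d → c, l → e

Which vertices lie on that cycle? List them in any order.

DFS with gray/black marking from k:
k gray
  e gray
    j gray
      h gray
        h→k: k is gray → back edge
Back edge closes the cycle k → e → j → h → k; its vertices are {e, h, j, k}.

e, h, j, k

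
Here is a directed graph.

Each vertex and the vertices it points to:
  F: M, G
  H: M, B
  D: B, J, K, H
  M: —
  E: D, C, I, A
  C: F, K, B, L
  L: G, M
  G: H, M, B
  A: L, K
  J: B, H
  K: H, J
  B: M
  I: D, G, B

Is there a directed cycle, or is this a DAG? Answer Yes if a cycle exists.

DFS with white/gray/black marking, starting from G:
G gray
  H gray
    M gray
    M black
    B gray
      B→M: M black — skip
    B black
  H black
  G→M: M black — skip
  G→B: B black — skip
G black
F gray
  F→M: M black — skip
  F→G: G black — skip
F black
D gray
  D→B: B black — skip
  J gray
    J→B: B black — skip
    J→H: H black — skip
  J black
  K gray
    K→H: H black — skip
    K→J: J black — skip
  K black
  D→H: H black — skip
D black
E gray
  E→D: D black — skip
  C gray
    C→F: F black — skip
    C→K: K black — skip
    C→B: B black — skip
    L gray
      L→G: G black — skip
      L→M: M black — skip
    L black
  C black
  I gray
    I→D: D black — skip
    I→G: G black — skip
    I→B: B black — skip
  I black
  A gray
    A→L: L black — skip
    A→K: K black — skip
  A black
E black
Every edge goes to a white or black vertex — no back edge, so the graph is acyclic.

No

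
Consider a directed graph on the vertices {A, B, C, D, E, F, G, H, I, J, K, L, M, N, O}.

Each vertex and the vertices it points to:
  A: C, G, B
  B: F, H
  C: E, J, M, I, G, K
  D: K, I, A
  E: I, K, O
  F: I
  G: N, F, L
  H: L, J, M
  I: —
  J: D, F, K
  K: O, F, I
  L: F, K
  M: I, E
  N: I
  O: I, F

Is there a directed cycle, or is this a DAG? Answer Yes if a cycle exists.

Yes

DFS with white/gray/black marking, starting from J:
J gray
  D gray
    K gray
      O gray
        I gray
        I black
        F gray
          F→I: I black — skip
        F black
      O black
      K→F: F black — skip
      K→I: I black — skip
    K black
    D→I: I black — skip
    A gray
      C gray
        E gray
          E→I: I black — skip
          E→K: K black — skip
          E→O: O black — skip
        E black
        C→J: J is gray → back edge
Back edge found, so a cycle exists: J → D → A → C → J.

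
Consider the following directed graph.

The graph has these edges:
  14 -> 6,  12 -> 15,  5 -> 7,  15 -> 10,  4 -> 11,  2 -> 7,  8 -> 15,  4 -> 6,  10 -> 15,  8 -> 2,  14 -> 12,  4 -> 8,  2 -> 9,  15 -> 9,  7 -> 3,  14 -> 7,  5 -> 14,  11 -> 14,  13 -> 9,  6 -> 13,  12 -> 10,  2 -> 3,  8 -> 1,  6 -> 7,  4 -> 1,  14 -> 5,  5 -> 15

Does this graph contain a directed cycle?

Yes

DFS with white/gray/black marking, starting from 1:
1 gray
1 black
3 gray
3 black
14 gray
  12 gray
    10 gray
      15 gray
        15→10: 10 is gray → back edge
Back edge found, so a cycle exists: 10 → 15 → 10.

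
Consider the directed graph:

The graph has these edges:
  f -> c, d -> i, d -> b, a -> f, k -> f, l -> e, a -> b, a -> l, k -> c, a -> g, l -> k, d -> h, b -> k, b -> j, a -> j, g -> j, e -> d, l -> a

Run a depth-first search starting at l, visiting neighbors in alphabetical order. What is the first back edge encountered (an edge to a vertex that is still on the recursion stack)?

a->l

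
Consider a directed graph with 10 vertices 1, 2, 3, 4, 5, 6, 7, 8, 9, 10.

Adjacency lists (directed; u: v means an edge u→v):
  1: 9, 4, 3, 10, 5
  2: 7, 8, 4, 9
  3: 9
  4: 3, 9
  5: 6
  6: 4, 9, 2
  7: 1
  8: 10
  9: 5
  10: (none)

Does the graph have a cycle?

Yes

DFS with white/gray/black marking, starting from 1:
1 gray
  9 gray
    5 gray
      6 gray
        4 gray
          3 gray
            3→9: 9 is gray → back edge
Back edge found, so a cycle exists: 9 → 5 → 6 → 4 → 3 → 9.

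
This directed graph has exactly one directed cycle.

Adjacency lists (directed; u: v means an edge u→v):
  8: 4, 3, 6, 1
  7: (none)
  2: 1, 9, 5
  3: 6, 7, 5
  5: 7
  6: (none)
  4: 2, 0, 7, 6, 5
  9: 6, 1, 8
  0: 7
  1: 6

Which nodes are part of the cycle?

2, 4, 8, 9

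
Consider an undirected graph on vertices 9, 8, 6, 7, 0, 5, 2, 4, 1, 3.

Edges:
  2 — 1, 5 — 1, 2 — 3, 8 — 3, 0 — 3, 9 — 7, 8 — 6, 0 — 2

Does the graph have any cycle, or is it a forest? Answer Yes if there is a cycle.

DFS, tracking each vertex's parent; an edge to a visited non-parent vertex closes a cycle.
Start from 3:
visit 3 (parent –)
  visit 8 (parent 3)
    visit 6 (parent 8)
      6–8: parent, skip
    8–3: parent, skip
  visit 0 (parent 3)
    visit 2 (parent 0)
      2–0: parent, skip
      2–3: 3 visited and ≠ parent → cycle
Cycle: 3 – 0 – 2 – 3.

Yes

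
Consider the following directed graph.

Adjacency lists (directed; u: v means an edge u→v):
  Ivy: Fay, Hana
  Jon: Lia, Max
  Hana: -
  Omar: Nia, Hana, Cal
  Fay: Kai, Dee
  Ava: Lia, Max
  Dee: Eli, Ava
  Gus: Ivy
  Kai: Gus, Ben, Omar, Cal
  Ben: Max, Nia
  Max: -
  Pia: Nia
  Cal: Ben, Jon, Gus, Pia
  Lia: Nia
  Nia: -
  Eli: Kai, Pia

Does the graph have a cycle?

DFS with white/gray/black marking, starting from Nia:
Nia gray
Nia black
Ivy gray
  Fay gray
    Kai gray
      Gus gray
        Gus→Ivy: Ivy is gray → back edge
Back edge found, so a cycle exists: Ivy → Fay → Kai → Gus → Ivy.

Yes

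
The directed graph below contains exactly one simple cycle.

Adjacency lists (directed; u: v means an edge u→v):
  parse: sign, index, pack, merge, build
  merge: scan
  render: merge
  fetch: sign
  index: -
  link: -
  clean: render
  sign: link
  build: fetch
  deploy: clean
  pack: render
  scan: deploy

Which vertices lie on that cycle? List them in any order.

DFS with gray/black marking from merge:
merge gray
  scan gray
    deploy gray
      clean gray
        render gray
          render→merge: merge is gray → back edge
Back edge closes the cycle merge → scan → deploy → clean → render → merge; its vertices are {scan, clean, merge, deploy, render}.

scan, clean, merge, deploy, render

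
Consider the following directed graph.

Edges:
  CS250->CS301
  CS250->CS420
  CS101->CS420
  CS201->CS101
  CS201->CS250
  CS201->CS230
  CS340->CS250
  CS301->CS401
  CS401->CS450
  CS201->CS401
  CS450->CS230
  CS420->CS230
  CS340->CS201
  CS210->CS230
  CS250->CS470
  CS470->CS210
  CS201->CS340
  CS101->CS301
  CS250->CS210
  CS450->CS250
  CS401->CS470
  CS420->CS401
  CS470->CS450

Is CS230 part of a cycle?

No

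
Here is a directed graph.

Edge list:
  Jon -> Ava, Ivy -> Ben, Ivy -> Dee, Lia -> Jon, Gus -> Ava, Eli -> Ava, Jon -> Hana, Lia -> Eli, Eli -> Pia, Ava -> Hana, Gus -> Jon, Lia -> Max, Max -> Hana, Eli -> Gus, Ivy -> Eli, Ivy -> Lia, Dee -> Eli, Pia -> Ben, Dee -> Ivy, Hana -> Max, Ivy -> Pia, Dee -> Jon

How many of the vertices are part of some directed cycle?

4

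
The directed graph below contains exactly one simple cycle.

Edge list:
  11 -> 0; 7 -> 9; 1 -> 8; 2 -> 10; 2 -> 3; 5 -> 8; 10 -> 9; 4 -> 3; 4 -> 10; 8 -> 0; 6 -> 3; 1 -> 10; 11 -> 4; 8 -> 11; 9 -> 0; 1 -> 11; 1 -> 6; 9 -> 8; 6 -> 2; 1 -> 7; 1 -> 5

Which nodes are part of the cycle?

DFS with gray/black marking from 11:
11 gray
  4 gray
    10 gray
      9 gray
        8 gray
          0 gray
          0 black
          8→11: 11 is gray → back edge
Back edge closes the cycle 11 → 4 → 10 → 9 → 8 → 11; its vertices are {4, 8, 9, 10, 11}.

4, 8, 9, 10, 11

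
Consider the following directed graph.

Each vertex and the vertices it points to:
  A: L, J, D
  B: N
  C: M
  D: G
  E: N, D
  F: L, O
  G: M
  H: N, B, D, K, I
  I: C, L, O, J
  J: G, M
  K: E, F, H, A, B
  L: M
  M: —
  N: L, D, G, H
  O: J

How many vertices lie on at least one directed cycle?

A vertex is on a directed cycle iff it belongs to a strongly connected component of size ≥ 2 (or has a self-loop).
The vertices on cycles are {B, E, H, K, N} — 5 in total.

5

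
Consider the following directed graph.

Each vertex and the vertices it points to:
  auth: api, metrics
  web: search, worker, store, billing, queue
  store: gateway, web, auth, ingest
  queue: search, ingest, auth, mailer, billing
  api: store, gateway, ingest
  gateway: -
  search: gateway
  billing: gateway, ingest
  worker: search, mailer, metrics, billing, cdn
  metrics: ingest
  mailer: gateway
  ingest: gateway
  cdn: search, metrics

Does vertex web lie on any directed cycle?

web is on a cycle iff web can reach itself via ≥1 edge.
web → store → web — yes.

Yes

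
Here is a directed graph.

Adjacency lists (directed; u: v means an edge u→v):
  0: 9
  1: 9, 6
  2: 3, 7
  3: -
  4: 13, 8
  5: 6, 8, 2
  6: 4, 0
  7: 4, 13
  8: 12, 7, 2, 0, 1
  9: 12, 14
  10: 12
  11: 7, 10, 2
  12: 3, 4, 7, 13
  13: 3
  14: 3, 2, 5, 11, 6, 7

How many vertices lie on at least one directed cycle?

13

A vertex is on a directed cycle iff it belongs to a strongly connected component of size ≥ 2 (or has a self-loop).
The vertices on cycles are {0, 1, 2, 4, 5, 6, 7, 8, 9, 10, 11, 12, 14} — 13 in total.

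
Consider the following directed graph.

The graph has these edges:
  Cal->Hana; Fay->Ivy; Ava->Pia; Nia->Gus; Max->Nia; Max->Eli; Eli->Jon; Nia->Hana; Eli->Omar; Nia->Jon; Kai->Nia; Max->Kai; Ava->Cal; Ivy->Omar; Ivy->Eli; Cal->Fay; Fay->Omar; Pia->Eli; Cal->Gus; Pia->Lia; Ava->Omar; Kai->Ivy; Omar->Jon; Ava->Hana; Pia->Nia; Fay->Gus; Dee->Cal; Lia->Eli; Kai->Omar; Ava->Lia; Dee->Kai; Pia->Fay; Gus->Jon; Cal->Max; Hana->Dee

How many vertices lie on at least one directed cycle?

A vertex is on a directed cycle iff it belongs to a strongly connected component of size ≥ 2 (or has a self-loop).
The vertices on cycles are {Cal, Dee, Kai, Max, Nia, Hana} — 6 in total.

6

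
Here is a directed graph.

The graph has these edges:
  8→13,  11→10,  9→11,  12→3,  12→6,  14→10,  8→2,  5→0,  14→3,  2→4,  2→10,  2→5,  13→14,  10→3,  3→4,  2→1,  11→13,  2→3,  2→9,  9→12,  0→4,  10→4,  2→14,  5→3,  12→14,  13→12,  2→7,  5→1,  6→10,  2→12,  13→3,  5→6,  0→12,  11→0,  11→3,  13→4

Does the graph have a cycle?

DFS with white/gray/black marking, starting from 14:
14 gray
  10 gray
    4 gray
    4 black
    3 gray
      3→4: 4 black — skip
    3 black
  10 black
  14→3: 3 black — skip
14 black
0 gray
  0→4: 4 black — skip
  12 gray
    12→14: 14 black — skip
    6 gray
      6→10: 10 black — skip
    6 black
    12→3: 3 black — skip
  12 black
0 black
1 gray
1 black
2 gray
  2→1: 1 black — skip
  2→12: 12 black — skip
  5 gray
    5→3: 3 black — skip
    5→1: 1 black — skip
    5→6: 6 black — skip
    5→0: 0 black — skip
  5 black
  9 gray
    9→12: 12 black — skip
    11 gray
      11→3: 3 black — skip
      11→0: 0 black — skip
      11→10: 10 black — skip
      13 gray
        13→12: 12 black — skip
        13→14: 14 black — skip
        13→4: 4 black — skip
        13→3: 3 black — skip
      13 black
    11 black
  9 black
  2→14: 14 black — skip
  2→3: 3 black — skip
  2→4: 4 black — skip
  2→10: 10 black — skip
  7 gray
  7 black
2 black
8 gray
  8→2: 2 black — skip
  8→13: 13 black — skip
8 black
Every edge goes to a white or black vertex — no back edge, so the graph is acyclic.

No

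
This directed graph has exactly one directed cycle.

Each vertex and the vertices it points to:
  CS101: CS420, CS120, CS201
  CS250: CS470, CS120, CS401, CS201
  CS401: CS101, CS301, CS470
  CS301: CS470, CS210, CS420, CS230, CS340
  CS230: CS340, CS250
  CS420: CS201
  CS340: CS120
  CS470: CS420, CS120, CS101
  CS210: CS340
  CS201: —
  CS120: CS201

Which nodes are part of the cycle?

CS230, CS250, CS301, CS401

DFS with gray/black marking from CS230:
CS230 gray
  CS340 gray
    CS120 gray
      CS201 gray
      CS201 black
    CS120 black
  CS340 black
  CS250 gray
    CS470 gray
      CS420 gray
        CS420→CS201: CS201 black — skip
      CS420 black
      CS470→CS120: CS120 black — skip
      CS101 gray
        CS101→CS420: CS420 black — skip
        CS101→CS120: CS120 black — skip
        CS101→CS201: CS201 black — skip
      CS101 black
    CS470 black
    CS250→CS120: CS120 black — skip
    CS401 gray
      CS401→CS101: CS101 black — skip
      CS301 gray
        CS301→CS470: CS470 black — skip
        CS210 gray
          CS210→CS340: CS340 black — skip
        CS210 black
        CS301→CS420: CS420 black — skip
        CS301→CS230: CS230 is gray → back edge
Back edge closes the cycle CS230 → CS250 → CS401 → CS301 → CS230; its vertices are {CS230, CS250, CS301, CS401}.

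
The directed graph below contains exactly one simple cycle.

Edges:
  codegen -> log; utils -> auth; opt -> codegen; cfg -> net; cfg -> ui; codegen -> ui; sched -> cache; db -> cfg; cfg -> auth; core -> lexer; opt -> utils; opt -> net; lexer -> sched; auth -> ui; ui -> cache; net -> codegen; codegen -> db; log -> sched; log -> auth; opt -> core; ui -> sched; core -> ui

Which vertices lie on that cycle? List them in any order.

db, cfg, net, codegen

DFS with gray/black marking from codegen:
codegen gray
  ui gray
    sched gray
      cache gray
      cache black
    sched black
    ui→cache: cache black — skip
  ui black
  db gray
    cfg gray
      auth gray
        auth→ui: ui black — skip
      auth black
      net gray
        net→codegen: codegen is gray → back edge
Back edge closes the cycle codegen → db → cfg → net → codegen; its vertices are {db, cfg, net, codegen}.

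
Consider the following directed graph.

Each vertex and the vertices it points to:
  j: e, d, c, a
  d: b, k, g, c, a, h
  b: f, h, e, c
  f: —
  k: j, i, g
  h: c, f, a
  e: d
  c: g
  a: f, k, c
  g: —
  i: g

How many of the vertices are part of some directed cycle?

A vertex is on a directed cycle iff it belongs to a strongly connected component of size ≥ 2 (or has a self-loop).
The vertices on cycles are {a, b, d, e, h, j, k} — 7 in total.

7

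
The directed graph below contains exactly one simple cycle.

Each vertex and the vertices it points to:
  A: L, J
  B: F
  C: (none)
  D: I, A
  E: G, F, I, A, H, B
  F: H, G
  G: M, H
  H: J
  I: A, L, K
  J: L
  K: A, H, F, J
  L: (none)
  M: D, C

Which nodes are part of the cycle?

DFS with gray/black marking from G:
G gray
  M gray
    D gray
      I gray
        A gray
          L gray
          L black
          J gray
            J→L: L black — skip
          J black
        A black
        I→L: L black — skip
        K gray
          K→A: A black — skip
          H gray
            H→J: J black — skip
          H black
          F gray
            F→H: H black — skip
            F→G: G is gray → back edge
Back edge closes the cycle G → M → D → I → K → F → G; its vertices are {D, F, G, I, K, M}.

D, F, G, I, K, M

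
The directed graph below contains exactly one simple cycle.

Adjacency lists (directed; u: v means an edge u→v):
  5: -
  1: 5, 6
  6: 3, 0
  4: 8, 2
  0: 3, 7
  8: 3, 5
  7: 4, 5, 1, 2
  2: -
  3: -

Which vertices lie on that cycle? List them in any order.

0, 1, 6, 7

DFS with gray/black marking from 7:
7 gray
  4 gray
    8 gray
      3 gray
      3 black
      5 gray
      5 black
    8 black
    2 gray
    2 black
  4 black
  7→5: 5 black — skip
  1 gray
    1→5: 5 black — skip
    6 gray
      6→3: 3 black — skip
      0 gray
        0→3: 3 black — skip
        0→7: 7 is gray → back edge
Back edge closes the cycle 7 → 1 → 6 → 0 → 7; its vertices are {0, 1, 6, 7}.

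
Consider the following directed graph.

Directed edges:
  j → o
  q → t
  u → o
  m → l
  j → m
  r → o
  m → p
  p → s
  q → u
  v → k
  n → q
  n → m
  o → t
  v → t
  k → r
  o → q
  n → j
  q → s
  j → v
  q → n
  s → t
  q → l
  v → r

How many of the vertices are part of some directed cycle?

A vertex is on a directed cycle iff it belongs to a strongly connected component of size ≥ 2 (or has a self-loop).
The vertices on cycles are {j, k, n, o, q, r, u, v} — 8 in total.

8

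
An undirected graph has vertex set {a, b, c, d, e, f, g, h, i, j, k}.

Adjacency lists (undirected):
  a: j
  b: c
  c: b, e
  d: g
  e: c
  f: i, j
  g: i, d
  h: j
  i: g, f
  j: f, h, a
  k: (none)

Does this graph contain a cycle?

DFS, tracking each vertex's parent; an edge to a visited non-parent vertex closes a cycle.
Start from k:
visit k (parent –)
visit a (parent –)
  visit j (parent a)
    visit f (parent j)
      visit i (parent f)
        visit g (parent i)
          g–i: parent, skip
          visit d (parent g)
            d–g: parent, skip
        i–f: parent, skip
      f–j: parent, skip
    visit h (parent j)
      h–j: parent, skip
    j–a: parent, skip
visit b (parent –)
  visit c (parent b)
    c–b: parent, skip
    visit e (parent c)
      e–c: parent, skip
No non-parent visited neighbor found — the graph is a forest.

No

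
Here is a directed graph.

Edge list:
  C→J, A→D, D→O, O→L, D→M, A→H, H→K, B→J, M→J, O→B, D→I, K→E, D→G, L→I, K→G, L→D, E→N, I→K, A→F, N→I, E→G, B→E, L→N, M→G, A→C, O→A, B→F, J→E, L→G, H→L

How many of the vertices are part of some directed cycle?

9

A vertex is on a directed cycle iff it belongs to a strongly connected component of size ≥ 2 (or has a self-loop).
The vertices on cycles are {A, D, E, H, I, K, L, N, O} — 9 in total.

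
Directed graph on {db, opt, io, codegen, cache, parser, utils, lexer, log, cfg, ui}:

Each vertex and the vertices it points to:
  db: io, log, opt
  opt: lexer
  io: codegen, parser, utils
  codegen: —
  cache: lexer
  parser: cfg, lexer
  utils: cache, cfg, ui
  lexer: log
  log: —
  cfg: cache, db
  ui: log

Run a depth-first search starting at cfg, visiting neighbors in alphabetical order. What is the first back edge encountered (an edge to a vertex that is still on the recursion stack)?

DFS from cfg (visiting neighbors in alphabetical order); mark gray on enter, black on exit:
cfg gray
  cache gray
    lexer gray
      log gray
      log black
    lexer black
  cache black
  db gray
    io gray
      codegen gray
      codegen black
      parser gray
        parser→cfg: cfg is gray → back edge
First back edge: parser → cfg.

parser->cfg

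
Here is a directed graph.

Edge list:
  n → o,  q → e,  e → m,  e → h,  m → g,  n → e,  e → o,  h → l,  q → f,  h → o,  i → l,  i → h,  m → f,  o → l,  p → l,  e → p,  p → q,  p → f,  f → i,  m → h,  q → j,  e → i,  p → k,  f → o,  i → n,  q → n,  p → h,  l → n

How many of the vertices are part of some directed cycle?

A vertex is on a directed cycle iff it belongs to a strongly connected component of size ≥ 2 (or has a self-loop).
The vertices on cycles are {e, f, h, i, l, m, n, o, p, q} — 10 in total.

10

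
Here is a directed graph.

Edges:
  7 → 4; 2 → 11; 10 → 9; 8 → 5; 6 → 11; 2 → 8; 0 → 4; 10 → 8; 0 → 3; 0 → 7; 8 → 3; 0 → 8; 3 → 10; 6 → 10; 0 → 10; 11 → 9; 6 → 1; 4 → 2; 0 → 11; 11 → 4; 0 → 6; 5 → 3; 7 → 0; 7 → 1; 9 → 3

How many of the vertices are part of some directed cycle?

10

A vertex is on a directed cycle iff it belongs to a strongly connected component of size ≥ 2 (or has a self-loop).
The vertices on cycles are {0, 2, 3, 4, 5, 7, 8, 9, 10, 11} — 10 in total.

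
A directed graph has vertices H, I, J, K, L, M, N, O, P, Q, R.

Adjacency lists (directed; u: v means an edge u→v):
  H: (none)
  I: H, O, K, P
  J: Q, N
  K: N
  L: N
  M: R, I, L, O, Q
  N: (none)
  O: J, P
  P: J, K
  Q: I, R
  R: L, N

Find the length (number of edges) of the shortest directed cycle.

4

For each vertex v, BFS finds the shortest path from v back to v.
The shortest such closed walk is Q → I → O → J → Q, length 4.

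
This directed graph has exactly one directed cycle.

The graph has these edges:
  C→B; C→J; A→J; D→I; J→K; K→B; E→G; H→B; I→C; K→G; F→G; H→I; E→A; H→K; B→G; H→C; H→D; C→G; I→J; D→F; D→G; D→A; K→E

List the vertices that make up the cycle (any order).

A, E, J, K

DFS with gray/black marking from A:
A gray
  J gray
    K gray
      G gray
      G black
      E gray
        E→G: G black — skip
        E→A: A is gray → back edge
Back edge closes the cycle A → J → K → E → A; its vertices are {A, E, J, K}.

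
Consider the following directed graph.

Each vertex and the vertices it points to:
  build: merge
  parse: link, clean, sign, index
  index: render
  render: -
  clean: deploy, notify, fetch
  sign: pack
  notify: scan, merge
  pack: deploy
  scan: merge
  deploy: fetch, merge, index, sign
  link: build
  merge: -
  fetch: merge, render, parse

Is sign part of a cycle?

Yes

sign is on a cycle iff sign can reach itself via ≥1 edge.
sign → pack → deploy → sign — yes.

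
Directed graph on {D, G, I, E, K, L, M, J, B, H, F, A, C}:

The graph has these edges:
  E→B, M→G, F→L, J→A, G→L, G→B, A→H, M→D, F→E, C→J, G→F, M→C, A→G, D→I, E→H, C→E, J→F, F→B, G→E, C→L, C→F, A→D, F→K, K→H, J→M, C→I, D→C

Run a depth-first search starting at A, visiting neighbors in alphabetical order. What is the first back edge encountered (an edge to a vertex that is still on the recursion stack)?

DFS from A (visiting neighbors in alphabetical order); mark gray on enter, black on exit:
A gray
  D gray
    C gray
      E gray
        B gray
        B black
        H gray
        H black
      E black
      F gray
        F→B: B black — skip
        F→E: E black — skip
        K gray
          K→H: H black — skip
        K black
        L gray
        L black
      F black
      I gray
      I black
      J gray
        J→A: A is gray → back edge
First back edge: J → A.

J->A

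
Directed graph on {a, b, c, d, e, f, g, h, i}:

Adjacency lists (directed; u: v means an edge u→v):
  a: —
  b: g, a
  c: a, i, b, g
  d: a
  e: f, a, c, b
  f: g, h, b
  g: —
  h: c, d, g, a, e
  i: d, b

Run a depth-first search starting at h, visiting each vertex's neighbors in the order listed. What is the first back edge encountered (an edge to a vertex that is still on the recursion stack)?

DFS from h (visiting each vertex's neighbors in the order listed); mark gray on enter, black on exit:
h gray
  c gray
    a gray
    a black
    i gray
      d gray
        d→a: a black — skip
      d black
      b gray
        g gray
        g black
        b→a: a black — skip
      b black
    i black
    c→b: b black — skip
    c→g: g black — skip
  c black
  h→d: d black — skip
  h→g: g black — skip
  h→a: a black — skip
  e gray
    f gray
      f→g: g black — skip
      f→h: h is gray → back edge
First back edge: f → h.

f→h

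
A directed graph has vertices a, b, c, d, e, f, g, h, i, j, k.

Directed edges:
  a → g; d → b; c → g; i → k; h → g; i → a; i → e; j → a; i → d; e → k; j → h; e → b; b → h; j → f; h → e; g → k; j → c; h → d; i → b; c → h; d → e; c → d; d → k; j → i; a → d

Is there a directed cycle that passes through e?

e is on a cycle iff e can reach itself via ≥1 edge.
e → b → h → e — yes.

Yes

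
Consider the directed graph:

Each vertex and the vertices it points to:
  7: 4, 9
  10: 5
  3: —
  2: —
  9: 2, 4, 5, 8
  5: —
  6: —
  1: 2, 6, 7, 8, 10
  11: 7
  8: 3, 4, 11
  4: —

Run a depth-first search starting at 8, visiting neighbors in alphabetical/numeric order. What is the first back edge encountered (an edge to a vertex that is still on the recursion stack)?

DFS from 8 (visiting neighbors in alphabetical/numeric order); mark gray on enter, black on exit:
8 gray
  3 gray
  3 black
  4 gray
  4 black
  11 gray
    7 gray
      7→4: 4 black — skip
      9 gray
        2 gray
        2 black
        9→4: 4 black — skip
        5 gray
        5 black
        9→8: 8 is gray → back edge
First back edge: 9 → 8.

9->8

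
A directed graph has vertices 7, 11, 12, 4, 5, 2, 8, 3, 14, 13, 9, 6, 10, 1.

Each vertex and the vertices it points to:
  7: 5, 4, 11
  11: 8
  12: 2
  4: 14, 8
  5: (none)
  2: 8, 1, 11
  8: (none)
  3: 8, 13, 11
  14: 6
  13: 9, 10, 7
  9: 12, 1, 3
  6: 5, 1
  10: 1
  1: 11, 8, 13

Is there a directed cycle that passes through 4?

Yes

4 is on a cycle iff 4 can reach itself via ≥1 edge.
4 → 14 → 6 → 1 → 13 → 7 → 4 — yes.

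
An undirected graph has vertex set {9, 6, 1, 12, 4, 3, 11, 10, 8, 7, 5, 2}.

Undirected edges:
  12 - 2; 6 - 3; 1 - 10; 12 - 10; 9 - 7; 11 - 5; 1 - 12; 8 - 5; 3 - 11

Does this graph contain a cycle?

Yes

DFS, tracking each vertex's parent; an edge to a visited non-parent vertex closes a cycle.
Start from 4:
visit 4 (parent –)
visit 9 (parent –)
  visit 7 (parent 9)
    7–9: parent, skip
visit 6 (parent –)
  visit 3 (parent 6)
    3–6: parent, skip
    visit 11 (parent 3)
      visit 5 (parent 11)
        visit 8 (parent 5)
          8–5: parent, skip
        5–11: parent, skip
      11–3: parent, skip
visit 1 (parent –)
  visit 10 (parent 1)
    10–1: parent, skip
    visit 12 (parent 10)
      visit 2 (parent 12)
        2–12: parent, skip
      12–1: 1 visited and ≠ parent → cycle
Cycle: 1 – 10 – 12 – 1.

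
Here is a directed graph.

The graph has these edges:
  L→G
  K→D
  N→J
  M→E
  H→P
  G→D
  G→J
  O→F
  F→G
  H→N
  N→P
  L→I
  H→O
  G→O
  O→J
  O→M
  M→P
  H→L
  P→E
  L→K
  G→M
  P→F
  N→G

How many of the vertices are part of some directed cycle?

A vertex is on a directed cycle iff it belongs to a strongly connected component of size ≥ 2 (or has a self-loop).
The vertices on cycles are {F, G, M, O, P} — 5 in total.

5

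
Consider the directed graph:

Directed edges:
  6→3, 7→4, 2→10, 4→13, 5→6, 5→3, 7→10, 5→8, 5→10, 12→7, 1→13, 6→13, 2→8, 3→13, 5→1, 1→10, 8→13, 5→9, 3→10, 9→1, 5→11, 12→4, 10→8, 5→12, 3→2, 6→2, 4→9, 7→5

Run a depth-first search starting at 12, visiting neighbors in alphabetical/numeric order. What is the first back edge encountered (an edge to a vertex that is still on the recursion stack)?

DFS from 12 (visiting neighbors in alphabetical/numeric order); mark gray on enter, black on exit:
12 gray
  4 gray
    9 gray
      1 gray
        10 gray
          8 gray
            13 gray
            13 black
          8 black
        10 black
        1→13: 13 black — skip
      1 black
    9 black
    4→13: 13 black — skip
  4 black
  7 gray
    7→4: 4 black — skip
    5 gray
      5→1: 1 black — skip
      3 gray
        2 gray
          2→8: 8 black — skip
          2→10: 10 black — skip
        2 black
        3→10: 10 black — skip
        3→13: 13 black — skip
      3 black
      6 gray
        6→2: 2 black — skip
        6→3: 3 black — skip
        6→13: 13 black — skip
      6 black
      5→8: 8 black — skip
      5→9: 9 black — skip
      5→10: 10 black — skip
      11 gray
      11 black
      5→12: 12 is gray → back edge
First back edge: 5 → 12.

5→12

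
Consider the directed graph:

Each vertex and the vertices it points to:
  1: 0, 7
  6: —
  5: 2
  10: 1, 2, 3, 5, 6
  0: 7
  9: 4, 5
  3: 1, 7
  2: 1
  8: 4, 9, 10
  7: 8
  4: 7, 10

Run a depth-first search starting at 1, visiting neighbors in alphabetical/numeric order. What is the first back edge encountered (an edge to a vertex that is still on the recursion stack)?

4→7

DFS from 1 (visiting neighbors in alphabetical/numeric order); mark gray on enter, black on exit:
1 gray
  0 gray
    7 gray
      8 gray
        4 gray
          4→7: 7 is gray → back edge
First back edge: 4 → 7.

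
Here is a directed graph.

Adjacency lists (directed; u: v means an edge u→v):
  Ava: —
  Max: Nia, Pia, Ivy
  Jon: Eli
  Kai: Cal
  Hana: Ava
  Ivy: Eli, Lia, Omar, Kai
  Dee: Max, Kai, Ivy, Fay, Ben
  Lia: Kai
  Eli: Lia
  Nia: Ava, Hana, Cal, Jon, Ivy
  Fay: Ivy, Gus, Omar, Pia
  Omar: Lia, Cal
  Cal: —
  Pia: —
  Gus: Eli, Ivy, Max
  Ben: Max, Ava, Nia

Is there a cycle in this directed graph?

No

DFS with white/gray/black marking, starting from Ava:
Ava gray
Ava black
Max gray
  Nia gray
    Nia→Ava: Ava black — skip
    Hana gray
      Hana→Ava: Ava black — skip
    Hana black
    Cal gray
    Cal black
    Jon gray
      Eli gray
        Lia gray
          Kai gray
            Kai→Cal: Cal black — skip
          Kai black
        Lia black
      Eli black
    Jon black
    Ivy gray
      Ivy→Eli: Eli black — skip
      Ivy→Lia: Lia black — skip
      Omar gray
        Omar→Lia: Lia black — skip
        Omar→Cal: Cal black — skip
      Omar black
      Ivy→Kai: Kai black — skip
    Ivy black
  Nia black
  Pia gray
  Pia black
  Max→Ivy: Ivy black — skip
Max black
Dee gray
  Dee→Max: Max black — skip
  Dee→Kai: Kai black — skip
  Dee→Ivy: Ivy black — skip
  Fay gray
    Fay→Ivy: Ivy black — skip
    Gus gray
      Gus→Eli: Eli black — skip
      Gus→Ivy: Ivy black — skip
      Gus→Max: Max black — skip
    Gus black
    Fay→Omar: Omar black — skip
    Fay→Pia: Pia black — skip
  Fay black
  Ben gray
    Ben→Max: Max black — skip
    Ben→Ava: Ava black — skip
    Ben→Nia: Nia black — skip
  Ben black
Dee black
Every edge goes to a white or black vertex — no back edge, so the graph is acyclic.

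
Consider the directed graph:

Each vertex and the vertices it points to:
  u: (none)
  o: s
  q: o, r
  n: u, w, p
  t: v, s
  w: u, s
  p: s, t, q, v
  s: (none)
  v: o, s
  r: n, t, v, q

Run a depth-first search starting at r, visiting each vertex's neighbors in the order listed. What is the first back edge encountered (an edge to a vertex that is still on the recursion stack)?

DFS from r (visiting each vertex's neighbors in the order listed); mark gray on enter, black on exit:
r gray
  n gray
    u gray
    u black
    w gray
      w→u: u black — skip
      s gray
      s black
    w black
    p gray
      p→s: s black — skip
      t gray
        v gray
          o gray
            o→s: s black — skip
          o black
          v→s: s black — skip
        v black
        t→s: s black — skip
      t black
      q gray
        q→o: o black — skip
        q→r: r is gray → back edge
First back edge: q → r.

q→r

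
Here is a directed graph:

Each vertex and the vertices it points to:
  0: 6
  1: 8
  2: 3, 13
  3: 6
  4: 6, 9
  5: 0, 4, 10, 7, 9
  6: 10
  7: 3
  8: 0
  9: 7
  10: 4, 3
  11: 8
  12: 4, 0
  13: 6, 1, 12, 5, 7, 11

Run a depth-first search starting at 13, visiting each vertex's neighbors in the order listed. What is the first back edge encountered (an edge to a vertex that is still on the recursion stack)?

4->6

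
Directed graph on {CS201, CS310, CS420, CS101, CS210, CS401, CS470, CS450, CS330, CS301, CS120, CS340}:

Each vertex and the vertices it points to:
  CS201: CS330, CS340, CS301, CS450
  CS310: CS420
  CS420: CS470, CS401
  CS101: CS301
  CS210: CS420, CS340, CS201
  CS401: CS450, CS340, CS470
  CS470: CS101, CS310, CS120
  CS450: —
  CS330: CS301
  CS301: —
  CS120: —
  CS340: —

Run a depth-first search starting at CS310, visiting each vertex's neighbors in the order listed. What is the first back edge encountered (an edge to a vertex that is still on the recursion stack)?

DFS from CS310 (visiting each vertex's neighbors in the order listed); mark gray on enter, black on exit:
CS310 gray
  CS420 gray
    CS470 gray
      CS101 gray
        CS301 gray
        CS301 black
      CS101 black
      CS470→CS310: CS310 is gray → back edge
First back edge: CS470 → CS310.

CS470→CS310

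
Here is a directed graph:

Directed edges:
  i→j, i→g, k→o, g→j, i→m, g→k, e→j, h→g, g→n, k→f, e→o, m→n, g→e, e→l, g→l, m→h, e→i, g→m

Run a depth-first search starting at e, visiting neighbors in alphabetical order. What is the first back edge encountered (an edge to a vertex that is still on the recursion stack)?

g->e

DFS from e (visiting neighbors in alphabetical order); mark gray on enter, black on exit:
e gray
  i gray
    g gray
      g→e: e is gray → back edge
First back edge: g → e.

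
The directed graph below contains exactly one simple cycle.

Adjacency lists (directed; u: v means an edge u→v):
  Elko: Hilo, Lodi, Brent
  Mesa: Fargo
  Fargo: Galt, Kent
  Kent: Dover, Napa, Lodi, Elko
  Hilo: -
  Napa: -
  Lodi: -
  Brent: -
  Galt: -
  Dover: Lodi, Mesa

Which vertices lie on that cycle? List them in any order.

Kent, Mesa, Dover, Fargo

DFS with gray/black marking from Kent:
Kent gray
  Dover gray
    Lodi gray
    Lodi black
    Mesa gray
      Fargo gray
        Galt gray
        Galt black
        Fargo→Kent: Kent is gray → back edge
Back edge closes the cycle Kent → Dover → Mesa → Fargo → Kent; its vertices are {Kent, Mesa, Dover, Fargo}.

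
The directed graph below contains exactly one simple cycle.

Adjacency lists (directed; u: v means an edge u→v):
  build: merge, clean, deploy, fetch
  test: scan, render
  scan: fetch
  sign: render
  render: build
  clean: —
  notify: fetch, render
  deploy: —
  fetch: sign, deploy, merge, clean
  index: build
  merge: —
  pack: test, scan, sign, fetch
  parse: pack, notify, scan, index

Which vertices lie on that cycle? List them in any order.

sign, build, fetch, render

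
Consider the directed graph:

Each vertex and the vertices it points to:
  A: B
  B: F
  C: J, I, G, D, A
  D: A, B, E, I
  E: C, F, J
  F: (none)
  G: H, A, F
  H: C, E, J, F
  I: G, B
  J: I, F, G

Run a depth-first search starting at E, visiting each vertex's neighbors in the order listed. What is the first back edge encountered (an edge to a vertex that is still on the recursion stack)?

H->C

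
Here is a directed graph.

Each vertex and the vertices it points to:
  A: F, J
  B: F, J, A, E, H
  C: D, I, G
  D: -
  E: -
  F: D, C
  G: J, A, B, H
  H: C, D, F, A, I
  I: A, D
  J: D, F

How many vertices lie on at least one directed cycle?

8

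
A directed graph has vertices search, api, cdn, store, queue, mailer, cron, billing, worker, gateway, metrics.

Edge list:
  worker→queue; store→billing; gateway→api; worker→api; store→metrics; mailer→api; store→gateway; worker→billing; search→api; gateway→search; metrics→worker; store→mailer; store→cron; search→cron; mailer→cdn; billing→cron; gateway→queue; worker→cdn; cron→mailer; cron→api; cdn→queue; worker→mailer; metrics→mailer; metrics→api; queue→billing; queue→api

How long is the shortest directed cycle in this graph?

5

For each vertex v, BFS finds the shortest path from v back to v.
The shortest such closed walk is cdn → queue → billing → cron → mailer → cdn, length 5.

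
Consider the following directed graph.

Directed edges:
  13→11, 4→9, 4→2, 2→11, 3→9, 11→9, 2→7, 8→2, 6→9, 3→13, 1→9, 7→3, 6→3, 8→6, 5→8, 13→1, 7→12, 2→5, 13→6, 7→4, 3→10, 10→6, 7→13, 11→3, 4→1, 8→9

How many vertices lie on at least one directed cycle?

10

A vertex is on a directed cycle iff it belongs to a strongly connected component of size ≥ 2 (or has a self-loop).
The vertices on cycles are {2, 3, 4, 5, 6, 7, 8, 10, 11, 13} — 10 in total.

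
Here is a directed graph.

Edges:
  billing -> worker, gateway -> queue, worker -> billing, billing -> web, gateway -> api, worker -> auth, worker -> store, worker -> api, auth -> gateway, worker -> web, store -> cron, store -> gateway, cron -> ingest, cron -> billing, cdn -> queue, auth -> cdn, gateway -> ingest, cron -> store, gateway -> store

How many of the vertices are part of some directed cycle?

A vertex is on a directed cycle iff it belongs to a strongly connected component of size ≥ 2 (or has a self-loop).
The vertices on cycles are {auth, cron, store, worker, billing, gateway} — 6 in total.

6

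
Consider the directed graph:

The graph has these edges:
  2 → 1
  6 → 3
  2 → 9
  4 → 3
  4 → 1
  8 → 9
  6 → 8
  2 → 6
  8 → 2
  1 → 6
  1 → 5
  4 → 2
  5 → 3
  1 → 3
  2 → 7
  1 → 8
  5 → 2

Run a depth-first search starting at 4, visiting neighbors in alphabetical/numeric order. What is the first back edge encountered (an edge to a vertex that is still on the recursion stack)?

2→1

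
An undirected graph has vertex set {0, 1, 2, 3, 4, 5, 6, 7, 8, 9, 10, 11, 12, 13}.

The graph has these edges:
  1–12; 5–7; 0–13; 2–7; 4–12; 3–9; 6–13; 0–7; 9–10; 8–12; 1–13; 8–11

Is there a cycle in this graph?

DFS, tracking each vertex's parent; an edge to a visited non-parent vertex closes a cycle.
Start from 1:
visit 1 (parent –)
  visit 13 (parent 1)
    visit 6 (parent 13)
      6–13: parent, skip
    visit 0 (parent 13)
      0–13: parent, skip
      visit 7 (parent 0)
        7–0: parent, skip
        visit 5 (parent 7)
          5–7: parent, skip
        visit 2 (parent 7)
          2–7: parent, skip
    13–1: parent, skip
  visit 12 (parent 1)
    visit 4 (parent 12)
      4–12: parent, skip
    12–1: parent, skip
    visit 8 (parent 12)
      8–12: parent, skip
      visit 11 (parent 8)
        11–8: parent, skip
visit 3 (parent –)
  visit 9 (parent 3)
    visit 10 (parent 9)
      10–9: parent, skip
    9–3: parent, skip
No non-parent visited neighbor found — the graph is a forest.

No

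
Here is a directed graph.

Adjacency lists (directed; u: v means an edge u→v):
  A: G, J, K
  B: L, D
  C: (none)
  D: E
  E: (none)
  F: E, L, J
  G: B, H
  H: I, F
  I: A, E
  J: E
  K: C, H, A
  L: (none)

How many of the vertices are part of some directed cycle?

5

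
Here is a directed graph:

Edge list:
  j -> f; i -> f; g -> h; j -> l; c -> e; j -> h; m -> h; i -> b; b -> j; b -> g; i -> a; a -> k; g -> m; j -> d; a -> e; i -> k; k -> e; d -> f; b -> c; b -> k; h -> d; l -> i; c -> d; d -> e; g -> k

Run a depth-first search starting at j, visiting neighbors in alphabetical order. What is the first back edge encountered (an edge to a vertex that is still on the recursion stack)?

DFS from j (visiting neighbors in alphabetical order); mark gray on enter, black on exit:
j gray
  d gray
    e gray
    e black
    f gray
    f black
  d black
  j→f: f black — skip
  h gray
    h→d: d black — skip
  h black
  l gray
    i gray
      a gray
        a→e: e black — skip
        k gray
          k→e: e black — skip
        k black
      a black
      b gray
        c gray
          c→d: d black — skip
          c→e: e black — skip
        c black
        g gray
          g→h: h black — skip
          g→k: k black — skip
          m gray
            m→h: h black — skip
          m black
        g black
        b→j: j is gray → back edge
First back edge: b → j.

b→j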